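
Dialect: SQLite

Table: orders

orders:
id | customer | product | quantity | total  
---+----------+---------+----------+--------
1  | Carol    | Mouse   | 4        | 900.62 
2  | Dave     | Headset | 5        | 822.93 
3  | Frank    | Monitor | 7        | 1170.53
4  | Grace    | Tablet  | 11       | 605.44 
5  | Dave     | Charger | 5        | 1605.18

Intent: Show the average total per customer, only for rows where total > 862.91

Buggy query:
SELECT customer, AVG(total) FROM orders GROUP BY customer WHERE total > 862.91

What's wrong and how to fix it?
Bug: Row-level WHERE must come before GROUP BY in the clause order

Fix: Place WHERE between FROM and GROUP BY

Corrected query:
SELECT customer, AVG(total) FROM orders WHERE total > 862.91 GROUP BY customer

Result:
customer | AVG(total)
---------+-----------
Carol    | 900.62    
Dave     | 1605.18   
Frank    | 1170.53   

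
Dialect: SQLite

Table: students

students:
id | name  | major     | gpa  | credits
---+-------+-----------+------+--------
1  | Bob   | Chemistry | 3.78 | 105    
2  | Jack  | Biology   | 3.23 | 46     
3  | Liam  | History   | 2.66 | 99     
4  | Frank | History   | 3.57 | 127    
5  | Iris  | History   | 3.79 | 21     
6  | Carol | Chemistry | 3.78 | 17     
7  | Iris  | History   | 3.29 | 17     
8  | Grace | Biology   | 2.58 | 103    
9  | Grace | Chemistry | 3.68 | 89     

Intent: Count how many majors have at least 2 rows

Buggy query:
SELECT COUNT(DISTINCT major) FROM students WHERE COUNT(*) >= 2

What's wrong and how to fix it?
Bug: WHERE filters individual rows, not groups, so a group-level COUNT is invalid there

Fix: Group first with HAVING COUNT(*) >= 2, then COUNT the resulting groups

Corrected query:
SELECT COUNT(*) FROM (SELECT major FROM students GROUP BY major HAVING COUNT(*) >= 2)

Result:
COUNT(*)
--------
3       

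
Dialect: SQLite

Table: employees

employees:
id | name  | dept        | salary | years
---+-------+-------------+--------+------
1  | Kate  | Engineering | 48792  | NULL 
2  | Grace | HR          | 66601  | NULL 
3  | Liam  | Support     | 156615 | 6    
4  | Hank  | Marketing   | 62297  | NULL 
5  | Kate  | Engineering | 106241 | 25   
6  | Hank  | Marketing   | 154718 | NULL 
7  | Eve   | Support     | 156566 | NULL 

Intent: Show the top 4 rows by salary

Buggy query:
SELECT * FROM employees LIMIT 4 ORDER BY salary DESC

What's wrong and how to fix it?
Bug: ORDER BY cannot follow LIMIT; LIMIT is the final clause

Fix: Swap the clauses: ORDER BY first, then LIMIT

Corrected query:
SELECT * FROM employees ORDER BY salary DESC LIMIT 4

Result:
id | name | dept        | salary | years
---+------+-------------+--------+------
3  | Liam | Support     | 156615 | 6    
7  | Eve  | Support     | 156566 | NULL 
6  | Hank | Marketing   | 154718 | NULL 
5  | Kate | Engineering | 106241 | 25   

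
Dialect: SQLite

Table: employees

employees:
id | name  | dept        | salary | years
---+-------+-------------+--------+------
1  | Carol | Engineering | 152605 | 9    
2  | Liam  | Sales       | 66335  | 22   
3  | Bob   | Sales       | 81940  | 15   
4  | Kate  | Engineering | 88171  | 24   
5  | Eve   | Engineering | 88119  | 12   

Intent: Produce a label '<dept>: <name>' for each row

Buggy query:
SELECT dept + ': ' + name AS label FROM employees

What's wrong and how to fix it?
Bug: SQLite uses || for string concatenation; + coerces text to numbers (yielding 0)

Fix: Use the || operator for string concatenation

Corrected query:
SELECT dept || ': ' || name AS label FROM employees

Result:
label             
------------------
Engineering: Carol
Sales: Liam       
Sales: Bob        
Engineering: Kate 
Engineering: Eve  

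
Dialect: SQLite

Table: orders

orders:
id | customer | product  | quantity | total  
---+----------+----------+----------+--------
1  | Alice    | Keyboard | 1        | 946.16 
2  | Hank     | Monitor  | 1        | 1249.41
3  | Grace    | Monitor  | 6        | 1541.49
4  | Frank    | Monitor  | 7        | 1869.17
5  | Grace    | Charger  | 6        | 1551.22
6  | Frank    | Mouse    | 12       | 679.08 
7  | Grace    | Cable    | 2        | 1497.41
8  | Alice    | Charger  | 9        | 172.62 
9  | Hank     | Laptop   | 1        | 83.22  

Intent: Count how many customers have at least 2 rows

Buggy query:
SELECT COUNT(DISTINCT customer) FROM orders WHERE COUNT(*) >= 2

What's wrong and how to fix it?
Bug: COUNT(*) cannot appear in WHERE; the per-group count doesn't exist yet

Fix: Group first with HAVING COUNT(*) >= 2, then COUNT the resulting groups

Corrected query:
SELECT COUNT(*) FROM (SELECT customer FROM orders GROUP BY customer HAVING COUNT(*) >= 2)

Result:
COUNT(*)
--------
4       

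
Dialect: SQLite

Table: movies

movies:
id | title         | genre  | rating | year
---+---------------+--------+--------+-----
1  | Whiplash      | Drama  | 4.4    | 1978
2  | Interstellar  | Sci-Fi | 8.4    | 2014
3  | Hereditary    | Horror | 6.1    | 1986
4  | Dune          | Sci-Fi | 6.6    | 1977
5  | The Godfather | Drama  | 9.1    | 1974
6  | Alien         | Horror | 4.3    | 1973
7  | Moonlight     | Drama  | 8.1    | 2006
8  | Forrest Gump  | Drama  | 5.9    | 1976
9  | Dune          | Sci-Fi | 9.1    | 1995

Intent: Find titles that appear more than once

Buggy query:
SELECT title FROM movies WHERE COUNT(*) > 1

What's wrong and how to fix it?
Bug: WHERE can't reference COUNT(*); aggregates are computed after WHERE

Fix: Group first, then use HAVING for the count condition

Corrected query:
SELECT title FROM movies GROUP BY title HAVING COUNT(*) > 1

Result:
title
-----
Dune 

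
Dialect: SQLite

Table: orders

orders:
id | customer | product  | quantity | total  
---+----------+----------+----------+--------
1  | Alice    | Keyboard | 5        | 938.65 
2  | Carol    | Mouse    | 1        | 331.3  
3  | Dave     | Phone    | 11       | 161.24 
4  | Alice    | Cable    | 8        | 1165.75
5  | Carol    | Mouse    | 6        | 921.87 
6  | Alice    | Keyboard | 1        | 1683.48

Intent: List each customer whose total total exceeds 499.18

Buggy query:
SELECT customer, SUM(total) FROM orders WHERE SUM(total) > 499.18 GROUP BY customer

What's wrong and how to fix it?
Bug: Aggregate functions cannot appear in a WHERE clause

Fix: Use HAVING (which filters groups after aggregation) instead of WHERE

Corrected query:
SELECT customer, SUM(total) FROM orders GROUP BY customer HAVING SUM(total) > 499.18

Result:
customer | SUM(total)
---------+-----------
Alice    | 3787.88   
Carol    | 1253.17   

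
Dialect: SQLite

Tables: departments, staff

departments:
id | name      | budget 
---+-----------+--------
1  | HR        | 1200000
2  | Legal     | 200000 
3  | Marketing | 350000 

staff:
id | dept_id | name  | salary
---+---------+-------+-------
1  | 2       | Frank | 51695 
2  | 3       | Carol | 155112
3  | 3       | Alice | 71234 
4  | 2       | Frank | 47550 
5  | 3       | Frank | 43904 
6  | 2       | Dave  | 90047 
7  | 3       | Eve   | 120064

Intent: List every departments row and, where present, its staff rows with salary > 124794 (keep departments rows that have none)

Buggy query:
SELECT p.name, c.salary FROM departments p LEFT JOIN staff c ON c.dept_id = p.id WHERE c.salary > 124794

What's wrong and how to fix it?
Bug: Filtering c.salary in WHERE discards the NULL rows produced by LEFT JOIN, turning it into an inner join

Fix: Put 'c.salary > 124794' in the JOIN's ON clause instead of WHERE

Corrected query:
SELECT p.name, c.salary FROM departments p LEFT JOIN staff c ON c.dept_id = p.id AND c.salary > 124794

Result:
name      | salary
----------+-------
HR        | NULL  
Legal     | NULL  
Marketing | 155112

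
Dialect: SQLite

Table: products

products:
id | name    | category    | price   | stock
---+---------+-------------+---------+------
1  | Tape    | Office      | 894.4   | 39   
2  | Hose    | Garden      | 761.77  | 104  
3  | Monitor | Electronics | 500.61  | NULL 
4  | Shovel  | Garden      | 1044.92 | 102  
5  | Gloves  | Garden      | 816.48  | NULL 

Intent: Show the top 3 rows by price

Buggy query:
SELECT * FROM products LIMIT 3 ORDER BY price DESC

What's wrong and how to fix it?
Bug: LIMIT must come after ORDER BY

Fix: Sort with ORDER BY, then apply LIMIT

Corrected query:
SELECT * FROM products ORDER BY price DESC LIMIT 3

Result:
id | name   | category | price   | stock
---+--------+----------+---------+------
4  | Shovel | Garden   | 1044.92 | 102  
1  | Tape   | Office   | 894.4   | 39   
5  | Gloves | Garden   | 816.48  | NULL 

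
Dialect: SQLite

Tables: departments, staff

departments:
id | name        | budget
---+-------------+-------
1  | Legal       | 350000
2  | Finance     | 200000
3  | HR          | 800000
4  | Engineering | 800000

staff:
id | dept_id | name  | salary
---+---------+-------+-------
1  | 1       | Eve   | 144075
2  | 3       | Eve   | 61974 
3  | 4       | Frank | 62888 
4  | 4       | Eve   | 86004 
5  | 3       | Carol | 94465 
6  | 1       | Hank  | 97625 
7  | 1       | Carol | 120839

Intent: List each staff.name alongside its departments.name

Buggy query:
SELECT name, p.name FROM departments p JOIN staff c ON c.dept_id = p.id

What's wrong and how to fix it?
Bug: Both tables have a 'name' column; the unqualified reference is ambiguous

Fix: Prefix ambiguous columns with the table alias

Corrected query:
SELECT c.name, p.name FROM departments p JOIN staff c ON c.dept_id = p.id

Result:
name  | name       
------+------------
Eve   | Legal      
Eve   | HR         
Frank | Engineering
Eve   | Engineering
Carol | HR         
Hank  | Legal      
Carol | Legal      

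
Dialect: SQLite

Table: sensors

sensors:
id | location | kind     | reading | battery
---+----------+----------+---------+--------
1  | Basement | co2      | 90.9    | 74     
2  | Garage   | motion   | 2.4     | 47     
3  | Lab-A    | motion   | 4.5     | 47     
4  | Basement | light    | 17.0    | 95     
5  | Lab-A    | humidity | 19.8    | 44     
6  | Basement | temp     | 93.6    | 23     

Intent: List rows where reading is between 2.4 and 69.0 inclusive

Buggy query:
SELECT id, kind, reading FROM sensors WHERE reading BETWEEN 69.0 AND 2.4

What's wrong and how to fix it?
Bug: The bounds are reversed; BETWEEN a AND b requires a <= b to match anything

Fix: Swap the bounds so the smaller value comes first

Corrected query:
SELECT id, kind, reading FROM sensors WHERE reading BETWEEN 2.4 AND 69.0

Result:
id | kind     | reading
---+----------+--------
2  | motion   | 2.4    
3  | motion   | 4.5    
4  | light    | 17     
5  | humidity | 19.8   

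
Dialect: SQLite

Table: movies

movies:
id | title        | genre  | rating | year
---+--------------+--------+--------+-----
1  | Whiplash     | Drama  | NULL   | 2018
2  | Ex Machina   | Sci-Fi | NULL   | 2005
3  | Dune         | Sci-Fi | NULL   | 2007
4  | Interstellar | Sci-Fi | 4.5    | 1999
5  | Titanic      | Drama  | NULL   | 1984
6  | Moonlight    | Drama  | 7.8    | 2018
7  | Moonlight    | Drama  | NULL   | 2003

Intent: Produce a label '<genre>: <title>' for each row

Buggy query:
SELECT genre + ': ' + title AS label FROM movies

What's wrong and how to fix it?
Bug: '+' is numeric addition; on text columns SQLite converts them to 0 instead of concatenating

Fix: Use the || operator for string concatenation

Corrected query:
SELECT genre || ': ' || title AS label FROM movies

Result:
label               
--------------------
Drama: Whiplash     
Sci-Fi: Ex Machina  
Sci-Fi: Dune        
Sci-Fi: Interstellar
Drama: Titanic      
Drama: Moonlight    
Drama: Moonlight    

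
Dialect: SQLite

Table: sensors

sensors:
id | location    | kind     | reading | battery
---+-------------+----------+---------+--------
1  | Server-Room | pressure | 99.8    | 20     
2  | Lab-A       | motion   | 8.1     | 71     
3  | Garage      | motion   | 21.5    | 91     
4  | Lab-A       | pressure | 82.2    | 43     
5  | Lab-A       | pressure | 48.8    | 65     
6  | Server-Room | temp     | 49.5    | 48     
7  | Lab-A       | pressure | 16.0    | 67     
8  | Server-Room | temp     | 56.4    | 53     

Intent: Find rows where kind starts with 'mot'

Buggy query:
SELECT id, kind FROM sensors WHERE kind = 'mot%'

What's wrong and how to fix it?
Bug: Wildcards only work with LIKE; '=' treats '%' as a literal character

Fix: Use LIKE for wildcard pattern matching

Corrected query:
SELECT id, kind FROM sensors WHERE kind LIKE 'mot%'

Result:
id | kind  
---+-------
2  | motion
3  | motion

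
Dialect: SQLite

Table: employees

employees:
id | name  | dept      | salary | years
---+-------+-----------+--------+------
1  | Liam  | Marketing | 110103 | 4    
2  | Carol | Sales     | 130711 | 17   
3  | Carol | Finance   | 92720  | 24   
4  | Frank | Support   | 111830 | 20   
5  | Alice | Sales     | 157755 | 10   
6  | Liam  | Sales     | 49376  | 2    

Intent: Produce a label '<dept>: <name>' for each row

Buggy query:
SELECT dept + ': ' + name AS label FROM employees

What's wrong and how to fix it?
Bug: '+' is numeric addition; on text columns SQLite converts them to 0 instead of concatenating

Fix: Use the || operator for string concatenation

Corrected query:
SELECT dept || ': ' || name AS label FROM employees

Result:
label          
---------------
Marketing: Liam
Sales: Carol   
Finance: Carol 
Support: Frank 
Sales: Alice   
Sales: Liam    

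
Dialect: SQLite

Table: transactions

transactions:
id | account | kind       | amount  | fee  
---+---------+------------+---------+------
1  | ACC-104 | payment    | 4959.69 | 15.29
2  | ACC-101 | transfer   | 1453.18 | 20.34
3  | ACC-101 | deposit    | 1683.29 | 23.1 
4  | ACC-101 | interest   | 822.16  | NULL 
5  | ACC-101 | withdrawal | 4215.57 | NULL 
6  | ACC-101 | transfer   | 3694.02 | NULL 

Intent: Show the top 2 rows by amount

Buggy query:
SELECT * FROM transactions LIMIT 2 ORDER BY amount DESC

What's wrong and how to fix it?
Bug: LIMIT must come after ORDER BY

Fix: Sort with ORDER BY, then apply LIMIT

Corrected query:
SELECT * FROM transactions ORDER BY amount DESC LIMIT 2

Result:
id | account | kind       | amount  | fee  
---+---------+------------+---------+------
1  | ACC-104 | payment    | 4959.69 | 15.29
5  | ACC-101 | withdrawal | 4215.57 | NULL 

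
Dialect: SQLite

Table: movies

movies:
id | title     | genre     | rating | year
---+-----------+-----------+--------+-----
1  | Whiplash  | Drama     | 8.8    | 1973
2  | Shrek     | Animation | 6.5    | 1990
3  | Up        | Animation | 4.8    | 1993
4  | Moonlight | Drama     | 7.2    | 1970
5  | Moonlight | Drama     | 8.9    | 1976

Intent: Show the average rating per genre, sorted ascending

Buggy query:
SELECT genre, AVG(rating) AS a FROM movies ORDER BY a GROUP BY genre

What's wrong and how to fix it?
Bug: ORDER BY appears before GROUP BY; SQL clause order requires GROUP BY first

Fix: Move ORDER BY to the end, after GROUP BY

Corrected query:
SELECT genre, AVG(rating) AS a FROM movies GROUP BY genre ORDER BY a

Result:
genre     | a   
----------+-----
Animation | 5.65
Drama     | 8.3 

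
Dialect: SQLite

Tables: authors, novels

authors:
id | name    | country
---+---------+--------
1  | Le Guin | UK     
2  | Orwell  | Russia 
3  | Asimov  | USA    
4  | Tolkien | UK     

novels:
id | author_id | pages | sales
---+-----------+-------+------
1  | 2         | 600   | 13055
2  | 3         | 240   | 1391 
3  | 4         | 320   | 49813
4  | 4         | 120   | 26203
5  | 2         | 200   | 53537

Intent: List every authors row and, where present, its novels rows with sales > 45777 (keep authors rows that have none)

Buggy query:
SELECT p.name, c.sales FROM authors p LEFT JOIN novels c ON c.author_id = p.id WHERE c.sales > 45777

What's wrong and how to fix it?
Bug: Filtering c.sales in WHERE discards the NULL rows produced by LEFT JOIN, turning it into an inner join

Fix: Move the right-table condition into the ON clause so unmatched parents are kept

Corrected query:
SELECT p.name, c.sales FROM authors p LEFT JOIN novels c ON c.author_id = p.id AND c.sales > 45777

Result:
name    | sales
--------+------
Le Guin | NULL 
Orwell  | 53537
Asimov  | NULL 
Tolkien | 49813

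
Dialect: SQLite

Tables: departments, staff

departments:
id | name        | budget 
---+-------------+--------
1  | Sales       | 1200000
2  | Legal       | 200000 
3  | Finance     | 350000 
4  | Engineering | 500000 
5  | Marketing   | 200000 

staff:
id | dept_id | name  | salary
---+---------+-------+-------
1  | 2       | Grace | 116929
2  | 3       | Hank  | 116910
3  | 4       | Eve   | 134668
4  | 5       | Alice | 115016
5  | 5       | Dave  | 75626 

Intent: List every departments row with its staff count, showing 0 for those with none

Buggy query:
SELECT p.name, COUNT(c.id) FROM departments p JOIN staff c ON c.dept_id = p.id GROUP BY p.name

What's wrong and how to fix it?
Bug: INNER JOIN drops departments rows that have no matching staff rows

Fix: Switch to LEFT JOIN to retain unmatched parent rows

Corrected query:
SELECT p.name, COUNT(c.id) FROM departments p LEFT JOIN staff c ON c.dept_id = p.id GROUP BY p.name

Result:
name        | COUNT(c.id)
------------+------------
Engineering | 1          
Finance     | 1          
Legal       | 1          
Marketing   | 2          
Sales       | 0          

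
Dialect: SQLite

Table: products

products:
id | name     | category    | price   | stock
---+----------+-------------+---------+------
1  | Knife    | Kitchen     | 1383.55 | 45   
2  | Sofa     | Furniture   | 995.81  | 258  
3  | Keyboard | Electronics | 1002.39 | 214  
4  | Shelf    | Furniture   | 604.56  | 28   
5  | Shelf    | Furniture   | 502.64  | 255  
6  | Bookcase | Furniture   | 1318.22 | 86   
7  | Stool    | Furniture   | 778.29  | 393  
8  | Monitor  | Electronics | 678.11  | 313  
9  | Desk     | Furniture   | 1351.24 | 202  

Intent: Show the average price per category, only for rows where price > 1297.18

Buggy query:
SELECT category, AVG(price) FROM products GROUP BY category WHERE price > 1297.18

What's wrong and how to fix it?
Bug: WHERE cannot follow GROUP BY

Fix: Move the WHERE clause before GROUP BY

Corrected query:
SELECT category, AVG(price) FROM products WHERE price > 1297.18 GROUP BY category

Result:
category  | AVG(price)
----------+-----------
Furniture | 1334.73   
Kitchen   | 1383.55   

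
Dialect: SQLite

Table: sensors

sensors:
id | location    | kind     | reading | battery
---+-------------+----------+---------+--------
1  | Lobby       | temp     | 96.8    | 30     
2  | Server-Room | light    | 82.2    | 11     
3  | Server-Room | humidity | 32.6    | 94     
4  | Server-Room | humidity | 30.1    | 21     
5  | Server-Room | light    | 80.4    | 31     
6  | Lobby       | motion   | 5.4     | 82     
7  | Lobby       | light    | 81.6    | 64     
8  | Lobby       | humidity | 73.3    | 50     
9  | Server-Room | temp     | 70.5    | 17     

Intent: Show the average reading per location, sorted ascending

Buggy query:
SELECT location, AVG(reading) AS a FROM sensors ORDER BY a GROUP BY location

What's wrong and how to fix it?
Bug: ORDER BY appears before GROUP BY; SQL clause order requires GROUP BY first

Fix: Reorder: SELECT … FROM … GROUP BY … ORDER BY …

Corrected query:
SELECT location, AVG(reading) AS a FROM sensors GROUP BY location ORDER BY a

Result:
location    | a     
------------+-------
Server-Room | 59.16 
Lobby       | 64.275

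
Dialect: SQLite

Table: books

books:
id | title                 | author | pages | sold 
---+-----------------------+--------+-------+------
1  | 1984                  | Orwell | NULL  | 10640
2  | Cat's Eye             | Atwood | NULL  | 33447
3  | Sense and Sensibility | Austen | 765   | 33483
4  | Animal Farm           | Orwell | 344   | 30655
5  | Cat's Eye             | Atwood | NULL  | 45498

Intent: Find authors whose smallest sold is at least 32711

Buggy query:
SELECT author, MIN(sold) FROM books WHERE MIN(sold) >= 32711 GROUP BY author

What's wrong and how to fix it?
Bug: MIN() in WHERE is a misuse of aggregate

Fix: Replace WHERE with HAVING after the GROUP BY

Corrected query:
SELECT author, MIN(sold) FROM books GROUP BY author HAVING MIN(sold) >= 32711

Result:
author | MIN(sold)
-------+----------
Atwood | 33447    
Austen | 33483    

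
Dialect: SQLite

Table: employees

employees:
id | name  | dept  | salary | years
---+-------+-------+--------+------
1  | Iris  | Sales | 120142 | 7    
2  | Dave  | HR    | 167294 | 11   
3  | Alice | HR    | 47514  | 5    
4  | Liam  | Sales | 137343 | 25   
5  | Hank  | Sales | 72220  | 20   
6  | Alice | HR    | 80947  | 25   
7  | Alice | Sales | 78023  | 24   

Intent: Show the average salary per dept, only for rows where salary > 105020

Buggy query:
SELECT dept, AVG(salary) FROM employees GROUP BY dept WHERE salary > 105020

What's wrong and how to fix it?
Bug: WHERE cannot follow GROUP BY

Fix: Move the WHERE clause before GROUP BY

Corrected query:
SELECT dept, AVG(salary) FROM employees WHERE salary > 105020 GROUP BY dept

Result:
dept  | AVG(salary)
------+------------
HR    | 167294     
Sales | 128742.5   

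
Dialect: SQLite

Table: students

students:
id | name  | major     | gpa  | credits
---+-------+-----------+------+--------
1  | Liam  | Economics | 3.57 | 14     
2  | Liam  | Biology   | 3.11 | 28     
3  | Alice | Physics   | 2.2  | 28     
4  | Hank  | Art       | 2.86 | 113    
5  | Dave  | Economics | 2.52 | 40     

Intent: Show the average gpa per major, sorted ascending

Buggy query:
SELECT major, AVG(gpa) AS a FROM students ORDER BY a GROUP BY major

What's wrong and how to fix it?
Bug: ORDER BY appears before GROUP BY; SQL clause order requires GROUP BY first

Fix: Move ORDER BY to the end, after GROUP BY

Corrected query:
SELECT major, AVG(gpa) AS a FROM students GROUP BY major ORDER BY a

Result:
major     | a    
----------+------
Physics   | 2.2  
Art       | 2.86 
Economics | 3.045
Biology   | 3.11 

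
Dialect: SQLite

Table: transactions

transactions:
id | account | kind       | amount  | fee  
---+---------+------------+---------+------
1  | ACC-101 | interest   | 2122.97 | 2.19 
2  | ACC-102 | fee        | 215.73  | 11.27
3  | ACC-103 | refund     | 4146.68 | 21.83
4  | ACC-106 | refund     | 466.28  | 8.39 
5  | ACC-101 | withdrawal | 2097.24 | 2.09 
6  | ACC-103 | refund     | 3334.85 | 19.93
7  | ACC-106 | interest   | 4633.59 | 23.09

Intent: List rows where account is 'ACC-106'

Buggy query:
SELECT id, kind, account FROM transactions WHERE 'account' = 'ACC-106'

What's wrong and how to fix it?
Bug: Single quotes denote string literals in SQL; the column name is being compared as a constant string

Fix: Remove the quotes around the column name (or use double quotes for an identifier)

Corrected query:
SELECT id, kind, account FROM transactions WHERE account = 'ACC-106'

Result:
id | kind     | account
---+----------+--------
4  | refund   | ACC-106
7  | interest | ACC-106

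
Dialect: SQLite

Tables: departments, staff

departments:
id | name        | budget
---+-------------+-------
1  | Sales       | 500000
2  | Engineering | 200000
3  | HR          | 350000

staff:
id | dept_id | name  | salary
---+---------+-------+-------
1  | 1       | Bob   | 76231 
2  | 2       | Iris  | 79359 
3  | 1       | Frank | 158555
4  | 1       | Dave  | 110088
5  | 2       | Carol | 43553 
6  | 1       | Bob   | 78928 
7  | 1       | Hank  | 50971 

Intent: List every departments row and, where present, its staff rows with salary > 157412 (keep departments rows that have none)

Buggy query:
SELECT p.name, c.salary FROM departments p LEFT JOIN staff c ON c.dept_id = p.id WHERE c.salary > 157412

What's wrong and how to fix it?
Bug: Filtering c.salary in WHERE discards the NULL rows produced by LEFT JOIN, turning it into an inner join

Fix: Move the right-table condition into the ON clause so unmatched parents are kept

Corrected query:
SELECT p.name, c.salary FROM departments p LEFT JOIN staff c ON c.dept_id = p.id AND c.salary > 157412

Result:
name        | salary
------------+-------
Sales       | 158555
Engineering | NULL  
HR          | NULL  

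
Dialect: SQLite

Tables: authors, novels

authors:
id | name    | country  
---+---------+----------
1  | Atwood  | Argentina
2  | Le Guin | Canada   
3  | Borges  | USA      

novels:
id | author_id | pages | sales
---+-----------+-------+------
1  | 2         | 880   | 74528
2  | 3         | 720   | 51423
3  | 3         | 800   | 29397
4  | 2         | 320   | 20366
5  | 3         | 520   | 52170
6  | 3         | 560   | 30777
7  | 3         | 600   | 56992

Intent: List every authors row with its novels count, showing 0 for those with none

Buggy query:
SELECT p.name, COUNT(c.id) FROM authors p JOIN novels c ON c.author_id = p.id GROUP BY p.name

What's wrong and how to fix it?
Bug: INNER JOIN drops authors rows that have no matching novels rows

Fix: Switch to LEFT JOIN to retain unmatched parent rows

Corrected query:
SELECT p.name, COUNT(c.id) FROM authors p LEFT JOIN novels c ON c.author_id = p.id GROUP BY p.name

Result:
name    | COUNT(c.id)
--------+------------
Atwood  | 0          
Borges  | 5          
Le Guin | 2          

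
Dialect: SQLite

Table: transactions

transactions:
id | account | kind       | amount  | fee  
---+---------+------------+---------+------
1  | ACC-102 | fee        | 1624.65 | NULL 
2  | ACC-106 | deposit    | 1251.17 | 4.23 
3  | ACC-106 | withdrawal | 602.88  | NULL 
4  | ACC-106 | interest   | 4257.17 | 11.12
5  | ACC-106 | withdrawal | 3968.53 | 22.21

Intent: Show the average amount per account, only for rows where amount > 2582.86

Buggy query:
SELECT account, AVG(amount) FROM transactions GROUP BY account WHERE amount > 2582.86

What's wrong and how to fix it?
Bug: Row-level WHERE must come before GROUP BY in the clause order

Fix: Place WHERE between FROM and GROUP BY

Corrected query:
SELECT account, AVG(amount) FROM transactions WHERE amount > 2582.86 GROUP BY account

Result:
account | AVG(amount)
--------+------------
ACC-106 | 4112.85    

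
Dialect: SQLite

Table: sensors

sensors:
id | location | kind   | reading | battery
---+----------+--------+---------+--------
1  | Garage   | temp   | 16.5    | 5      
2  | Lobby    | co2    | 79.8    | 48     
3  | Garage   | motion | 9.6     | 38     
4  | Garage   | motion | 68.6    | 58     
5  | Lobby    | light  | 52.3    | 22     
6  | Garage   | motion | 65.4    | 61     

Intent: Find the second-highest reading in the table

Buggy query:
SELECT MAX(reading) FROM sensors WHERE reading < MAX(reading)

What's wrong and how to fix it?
Bug: The inner MAX is an aggregate inside WHERE, which is not allowed

Fix: Compute the overall MAX in a subquery, then take MAX of rows below it

Corrected query:
SELECT MAX(reading) FROM sensors WHERE reading < (SELECT MAX(reading) FROM sensors)

Result:
MAX(reading)
------------
68.6        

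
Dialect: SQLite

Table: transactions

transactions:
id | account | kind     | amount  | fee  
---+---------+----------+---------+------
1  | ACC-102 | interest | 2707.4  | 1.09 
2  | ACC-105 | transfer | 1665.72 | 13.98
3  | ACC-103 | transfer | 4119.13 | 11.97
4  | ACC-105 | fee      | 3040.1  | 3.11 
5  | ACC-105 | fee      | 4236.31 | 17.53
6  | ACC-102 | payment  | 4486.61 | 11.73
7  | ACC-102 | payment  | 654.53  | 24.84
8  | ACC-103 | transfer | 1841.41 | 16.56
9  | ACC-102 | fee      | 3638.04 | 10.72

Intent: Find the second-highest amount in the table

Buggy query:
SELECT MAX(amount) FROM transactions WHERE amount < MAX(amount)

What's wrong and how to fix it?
Bug: The inner MAX is an aggregate inside WHERE, which is not allowed

Fix: Compute the overall MAX in a subquery, then take MAX of rows below it

Corrected query:
SELECT MAX(amount) FROM transactions WHERE amount < (SELECT MAX(amount) FROM transactions)

Result:
MAX(amount)
-----------
4236.31    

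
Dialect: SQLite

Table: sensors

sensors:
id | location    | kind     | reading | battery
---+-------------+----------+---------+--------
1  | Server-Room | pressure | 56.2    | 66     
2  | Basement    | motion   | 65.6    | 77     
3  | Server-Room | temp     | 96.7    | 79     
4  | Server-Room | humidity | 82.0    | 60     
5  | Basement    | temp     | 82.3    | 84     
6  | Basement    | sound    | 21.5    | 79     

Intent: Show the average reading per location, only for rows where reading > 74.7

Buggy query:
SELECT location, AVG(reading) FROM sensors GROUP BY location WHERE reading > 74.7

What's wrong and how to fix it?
Bug: WHERE cannot follow GROUP BY

Fix: Move the WHERE clause before GROUP BY

Corrected query:
SELECT location, AVG(reading) FROM sensors WHERE reading > 74.7 GROUP BY location

Result:
location    | AVG(reading)
------------+-------------
Basement    | 82.3        
Server-Room | 89.35       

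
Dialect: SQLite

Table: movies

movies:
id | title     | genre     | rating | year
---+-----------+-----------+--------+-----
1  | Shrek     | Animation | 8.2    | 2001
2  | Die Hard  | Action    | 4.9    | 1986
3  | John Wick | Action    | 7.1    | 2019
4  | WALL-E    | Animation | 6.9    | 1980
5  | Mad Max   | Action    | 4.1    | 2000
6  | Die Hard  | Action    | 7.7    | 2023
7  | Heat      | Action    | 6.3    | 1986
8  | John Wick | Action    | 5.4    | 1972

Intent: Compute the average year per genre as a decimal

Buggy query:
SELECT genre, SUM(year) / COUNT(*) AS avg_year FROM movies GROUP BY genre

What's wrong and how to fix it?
Bug: SUM(year) and COUNT(*) are both integers; the division truncates the fractional part

Fix: Cast one side to REAL so the division keeps the fractional part

Corrected query:
SELECT genre, SUM(year) * 1.0 / COUNT(*) AS avg_year FROM movies GROUP BY genre

Result:
genre     | avg_year   
----------+------------
Action    | 1997.666667
Animation | 1990.5     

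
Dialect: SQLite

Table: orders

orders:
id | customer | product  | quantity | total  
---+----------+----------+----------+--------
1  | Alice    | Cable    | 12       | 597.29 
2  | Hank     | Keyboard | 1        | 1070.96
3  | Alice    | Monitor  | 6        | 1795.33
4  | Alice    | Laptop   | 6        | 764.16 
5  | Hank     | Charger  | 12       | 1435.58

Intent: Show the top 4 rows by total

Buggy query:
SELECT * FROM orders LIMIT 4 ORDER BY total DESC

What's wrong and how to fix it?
Bug: LIMIT must come after ORDER BY

Fix: Swap the clauses: ORDER BY first, then LIMIT

Corrected query:
SELECT * FROM orders ORDER BY total DESC LIMIT 4

Result:
id | customer | product  | quantity | total  
---+----------+----------+----------+--------
3  | Alice    | Monitor  | 6        | 1795.33
5  | Hank     | Charger  | 12       | 1435.58
2  | Hank     | Keyboard | 1        | 1070.96
4  | Alice    | Laptop   | 6        | 764.16 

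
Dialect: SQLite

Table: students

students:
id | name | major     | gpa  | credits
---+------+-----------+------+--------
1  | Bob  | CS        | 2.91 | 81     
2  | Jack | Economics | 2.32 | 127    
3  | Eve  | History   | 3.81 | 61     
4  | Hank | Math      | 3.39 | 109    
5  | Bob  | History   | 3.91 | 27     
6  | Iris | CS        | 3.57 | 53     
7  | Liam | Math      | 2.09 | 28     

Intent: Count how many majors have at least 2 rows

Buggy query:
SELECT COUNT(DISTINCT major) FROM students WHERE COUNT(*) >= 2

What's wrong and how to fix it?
Bug: WHERE filters individual rows, not groups, so a group-level COUNT is invalid there

Fix: Use a subquery that GROUPs and filters with HAVING, then count its rows

Corrected query:
SELECT COUNT(*) FROM (SELECT major FROM students GROUP BY major HAVING COUNT(*) >= 2)

Result:
COUNT(*)
--------
3       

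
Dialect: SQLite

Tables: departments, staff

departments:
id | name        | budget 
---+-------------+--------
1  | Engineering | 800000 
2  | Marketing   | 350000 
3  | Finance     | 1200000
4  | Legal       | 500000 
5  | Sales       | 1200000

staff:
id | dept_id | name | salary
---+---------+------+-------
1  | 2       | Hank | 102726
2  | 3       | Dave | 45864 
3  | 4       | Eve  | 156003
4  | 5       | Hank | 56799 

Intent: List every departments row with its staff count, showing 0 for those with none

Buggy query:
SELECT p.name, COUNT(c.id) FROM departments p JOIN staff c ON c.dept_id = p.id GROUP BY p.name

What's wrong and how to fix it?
Bug: An inner join excludes parents with zero children

Fix: Use LEFT JOIN so parents without children still appear (COUNT(c.id) gives 0)

Corrected query:
SELECT p.name, COUNT(c.id) FROM departments p LEFT JOIN staff c ON c.dept_id = p.id GROUP BY p.name

Result:
name        | COUNT(c.id)
------------+------------
Engineering | 0          
Finance     | 1          
Legal       | 1          
Marketing   | 1          
Sales       | 1          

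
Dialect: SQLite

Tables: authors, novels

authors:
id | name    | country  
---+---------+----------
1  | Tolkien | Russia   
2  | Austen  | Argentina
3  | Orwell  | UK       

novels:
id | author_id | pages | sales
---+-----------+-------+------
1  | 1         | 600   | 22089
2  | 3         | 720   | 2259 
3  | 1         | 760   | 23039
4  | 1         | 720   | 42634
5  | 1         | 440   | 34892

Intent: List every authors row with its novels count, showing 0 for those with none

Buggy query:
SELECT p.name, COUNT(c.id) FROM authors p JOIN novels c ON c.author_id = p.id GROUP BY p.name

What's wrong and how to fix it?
Bug: INNER JOIN drops authors rows that have no matching novels rows

Fix: Switch to LEFT JOIN to retain unmatched parent rows

Corrected query:
SELECT p.name, COUNT(c.id) FROM authors p LEFT JOIN novels c ON c.author_id = p.id GROUP BY p.name

Result:
name    | COUNT(c.id)
--------+------------
Austen  | 0          
Orwell  | 1          
Tolkien | 4          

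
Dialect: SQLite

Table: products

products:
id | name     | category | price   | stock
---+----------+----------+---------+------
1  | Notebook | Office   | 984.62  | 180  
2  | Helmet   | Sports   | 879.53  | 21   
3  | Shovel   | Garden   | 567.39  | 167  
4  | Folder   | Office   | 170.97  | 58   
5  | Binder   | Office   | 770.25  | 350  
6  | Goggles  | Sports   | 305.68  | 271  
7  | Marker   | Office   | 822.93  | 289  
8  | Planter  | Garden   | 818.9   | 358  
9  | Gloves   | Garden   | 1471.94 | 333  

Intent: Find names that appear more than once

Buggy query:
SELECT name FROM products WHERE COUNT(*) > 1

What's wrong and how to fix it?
Bug: WHERE can't reference COUNT(*); aggregates are computed after WHERE

Fix: Group first, then use HAVING for the count condition

Corrected query:
SELECT name FROM products GROUP BY name HAVING COUNT(*) > 1

Result:
(no rows)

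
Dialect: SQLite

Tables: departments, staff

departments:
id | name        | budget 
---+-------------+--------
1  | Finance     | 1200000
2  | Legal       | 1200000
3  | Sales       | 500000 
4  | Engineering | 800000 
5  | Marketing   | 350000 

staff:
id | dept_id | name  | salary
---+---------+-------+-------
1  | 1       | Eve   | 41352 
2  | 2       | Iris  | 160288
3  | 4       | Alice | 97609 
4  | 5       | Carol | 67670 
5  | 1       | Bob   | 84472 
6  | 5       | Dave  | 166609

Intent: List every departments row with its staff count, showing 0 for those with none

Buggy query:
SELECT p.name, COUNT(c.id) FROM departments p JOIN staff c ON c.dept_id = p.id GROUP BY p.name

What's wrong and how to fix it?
Bug: An inner join excludes parents with zero children

Fix: Use LEFT JOIN so parents without children still appear (COUNT(c.id) gives 0)

Corrected query:
SELECT p.name, COUNT(c.id) FROM departments p LEFT JOIN staff c ON c.dept_id = p.id GROUP BY p.name

Result:
name        | COUNT(c.id)
------------+------------
Engineering | 1          
Finance     | 2          
Legal       | 1          
Marketing   | 2          
Sales       | 0          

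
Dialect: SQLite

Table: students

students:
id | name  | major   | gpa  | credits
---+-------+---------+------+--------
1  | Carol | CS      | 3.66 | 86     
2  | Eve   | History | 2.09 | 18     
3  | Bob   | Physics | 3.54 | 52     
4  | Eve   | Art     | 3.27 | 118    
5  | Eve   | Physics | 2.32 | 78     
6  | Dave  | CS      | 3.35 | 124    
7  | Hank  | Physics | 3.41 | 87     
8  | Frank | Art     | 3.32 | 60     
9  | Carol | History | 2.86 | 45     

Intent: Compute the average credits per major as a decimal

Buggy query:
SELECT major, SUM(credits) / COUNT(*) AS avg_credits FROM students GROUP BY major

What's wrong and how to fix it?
Bug: SUM(credits) and COUNT(*) are both integers; the division truncates the fractional part

Fix: Cast one side to REAL so the division keeps the fractional part

Corrected query:
SELECT major, SUM(credits) * 1.0 / COUNT(*) AS avg_credits FROM students GROUP BY major

Result:
major   | avg_credits
--------+------------
Art     | 89         
CS      | 105        
History | 31.5       
Physics | 72.333333  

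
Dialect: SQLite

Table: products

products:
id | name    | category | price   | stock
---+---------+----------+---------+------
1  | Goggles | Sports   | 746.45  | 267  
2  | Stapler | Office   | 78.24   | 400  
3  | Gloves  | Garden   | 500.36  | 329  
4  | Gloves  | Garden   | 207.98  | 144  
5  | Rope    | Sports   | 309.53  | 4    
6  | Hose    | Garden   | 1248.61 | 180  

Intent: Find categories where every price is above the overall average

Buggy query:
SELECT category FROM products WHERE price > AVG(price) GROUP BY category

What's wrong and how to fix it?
Bug: AVG() is an aggregate; it can't sit directly in WHERE

Fix: Compute the overall average in a scalar subquery and compare each group's MIN against it in HAVING

Corrected query:
SELECT category FROM products GROUP BY category HAVING MIN(price) > (SELECT AVG(price) FROM products)

Result:
(no rows)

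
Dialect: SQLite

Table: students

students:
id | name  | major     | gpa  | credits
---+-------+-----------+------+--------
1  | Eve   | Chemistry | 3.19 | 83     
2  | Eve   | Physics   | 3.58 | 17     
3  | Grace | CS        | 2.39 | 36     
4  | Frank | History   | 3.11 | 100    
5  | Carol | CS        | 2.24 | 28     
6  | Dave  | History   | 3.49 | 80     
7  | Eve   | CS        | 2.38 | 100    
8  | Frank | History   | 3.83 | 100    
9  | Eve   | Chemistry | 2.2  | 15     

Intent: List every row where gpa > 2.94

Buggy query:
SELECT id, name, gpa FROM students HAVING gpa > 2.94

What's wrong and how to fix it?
Bug: This is a non-aggregate query (no GROUP BY, no aggregates), so in SQLite the HAVING clause is invalid here; a row-level condition belongs in WHERE

Fix: Use WHERE for row-level filtering

Corrected query:
SELECT id, name, gpa FROM students WHERE gpa > 2.94

Result:
id | name  | gpa 
---+-------+-----
1  | Eve   | 3.19
2  | Eve   | 3.58
4  | Frank | 3.11
6  | Dave  | 3.49
8  | Frank | 3.83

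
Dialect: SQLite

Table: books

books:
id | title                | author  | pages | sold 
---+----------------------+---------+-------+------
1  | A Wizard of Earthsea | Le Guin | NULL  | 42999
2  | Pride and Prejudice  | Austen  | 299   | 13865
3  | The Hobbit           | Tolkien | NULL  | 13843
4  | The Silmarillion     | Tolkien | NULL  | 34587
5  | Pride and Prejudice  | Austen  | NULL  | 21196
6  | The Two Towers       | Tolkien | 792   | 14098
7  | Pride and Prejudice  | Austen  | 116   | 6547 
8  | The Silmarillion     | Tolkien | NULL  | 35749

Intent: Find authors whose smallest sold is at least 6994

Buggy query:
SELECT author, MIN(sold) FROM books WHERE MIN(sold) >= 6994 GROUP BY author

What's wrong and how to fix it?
Bug: Aggregates like MIN are computed per group after WHERE runs

Fix: Use HAVING for the per-group MIN condition

Corrected query:
SELECT author, MIN(sold) FROM books GROUP BY author HAVING MIN(sold) >= 6994

Result:
author  | MIN(sold)
--------+----------
Le Guin | 42999    
Tolkien | 13843    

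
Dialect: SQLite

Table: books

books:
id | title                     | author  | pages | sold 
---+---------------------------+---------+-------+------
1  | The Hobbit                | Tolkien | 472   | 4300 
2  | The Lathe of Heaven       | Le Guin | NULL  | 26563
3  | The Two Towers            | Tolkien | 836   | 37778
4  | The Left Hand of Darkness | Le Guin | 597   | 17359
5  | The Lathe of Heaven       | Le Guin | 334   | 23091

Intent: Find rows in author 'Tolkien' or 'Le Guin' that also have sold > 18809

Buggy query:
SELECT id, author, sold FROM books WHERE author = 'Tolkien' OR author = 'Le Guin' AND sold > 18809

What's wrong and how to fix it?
Bug: Without parentheses, AND is evaluated before OR, so the sold filter only applies to the 'Le Guin' branch

Fix: Group the OR with parentheses (or use IN), then AND the threshold

Corrected query:
SELECT id, author, sold FROM books WHERE (author = 'Tolkien' OR author = 'Le Guin') AND sold > 18809

Result:
id | author  | sold 
---+---------+------
2  | Le Guin | 26563
3  | Tolkien | 37778
5  | Le Guin | 23091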